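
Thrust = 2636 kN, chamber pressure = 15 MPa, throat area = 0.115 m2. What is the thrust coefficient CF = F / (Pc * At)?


CF = 2636000 / (15e6 * 0.115) = 1.53

1.53


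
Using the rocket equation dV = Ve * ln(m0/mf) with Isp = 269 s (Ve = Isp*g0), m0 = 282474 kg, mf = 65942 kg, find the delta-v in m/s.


Ve = 269 * 9.81 = 2638.89 m/s
dV = 2638.89 * ln(282474/65942) = 3839 m/s

3839 m/s


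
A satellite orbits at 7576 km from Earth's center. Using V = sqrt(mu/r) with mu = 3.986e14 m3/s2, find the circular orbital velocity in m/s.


V = sqrt(3.986e14 / 7576000) = 7254 m/s

7254 m/s


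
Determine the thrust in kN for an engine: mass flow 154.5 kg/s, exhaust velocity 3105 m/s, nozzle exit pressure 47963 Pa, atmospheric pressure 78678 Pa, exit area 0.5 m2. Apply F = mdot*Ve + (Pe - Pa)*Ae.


F = 154.5 * 3105 + (47963 - 78678) * 0.5 = 464365.0 N = 464.4 kN

464.4 kN


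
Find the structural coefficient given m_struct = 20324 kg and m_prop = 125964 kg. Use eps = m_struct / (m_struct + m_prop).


eps = 20324 / (20324 + 125964) = 0.1389

0.1389


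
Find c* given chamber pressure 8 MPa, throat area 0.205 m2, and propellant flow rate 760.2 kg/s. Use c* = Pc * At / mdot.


c* = 8e6 * 0.205 / 760.2 = 2157 m/s

2157 m/s


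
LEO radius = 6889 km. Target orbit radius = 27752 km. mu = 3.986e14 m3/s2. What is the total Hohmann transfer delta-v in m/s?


V1 = sqrt(mu/r1) = 7606.6 m/s
dV1 = V1*(sqrt(2*r2/(r1+r2)) - 1) = 2021.87 m/s
V2 = sqrt(mu/r2) = 3789.85 m/s
dV2 = V2*(1 - sqrt(2*r1/(r1+r2))) = 1399.73 m/s
Total dV = 3422 m/s

3422 m/s


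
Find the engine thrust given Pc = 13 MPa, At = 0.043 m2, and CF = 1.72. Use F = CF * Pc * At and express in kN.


F = 1.72 * 13e6 * 0.043 = 961480.0 N = 961.5 kN

961.5 kN


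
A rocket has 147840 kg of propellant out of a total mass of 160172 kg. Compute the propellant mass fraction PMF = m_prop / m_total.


PMF = 147840 / 160172 = 0.923

0.923


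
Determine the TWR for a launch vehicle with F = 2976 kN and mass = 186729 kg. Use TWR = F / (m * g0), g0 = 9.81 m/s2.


TWR = 2976000 / (186729 * 9.81) = 1.62

1.62


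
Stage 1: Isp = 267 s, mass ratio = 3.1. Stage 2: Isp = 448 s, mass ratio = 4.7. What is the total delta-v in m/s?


dV1 = 267 * 9.81 * ln(3.1) = 2963.4 m/s
dV2 = 448 * 9.81 * ln(4.7) = 6801.4 m/s
Total dV = 2963.4 + 6801.4 = 9764.8 m/s ~ 9765 m/s

9765 m/s


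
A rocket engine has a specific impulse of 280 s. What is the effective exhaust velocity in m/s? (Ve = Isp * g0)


Ve = Isp * g0 = 280 * 9.81 = 2746.8 m/s

2746.8 m/s


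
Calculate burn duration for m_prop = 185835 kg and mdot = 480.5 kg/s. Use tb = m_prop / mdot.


tb = 185835 / 480.5 = 386.8 s

386.8 s


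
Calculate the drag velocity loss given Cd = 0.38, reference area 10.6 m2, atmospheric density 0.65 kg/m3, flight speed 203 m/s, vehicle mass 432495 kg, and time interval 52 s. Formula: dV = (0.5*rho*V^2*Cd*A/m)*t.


D = 0.5 * 0.65 * 203^2 * 0.38 * 10.6 = 53946.7 N
a = 53946.7 / 432495 = 0.1247 m/s2
dV = 0.1247 * 52 = 6.5 m/s

6.5 m/s


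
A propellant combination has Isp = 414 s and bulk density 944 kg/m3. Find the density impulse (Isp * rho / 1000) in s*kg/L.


rho*Isp = 414 * 944 / 1000 = 391 s*kg/L

391 s*kg/L


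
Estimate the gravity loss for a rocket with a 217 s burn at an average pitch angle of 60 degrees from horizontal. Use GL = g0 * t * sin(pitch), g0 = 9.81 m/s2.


GL = 9.81 * 217 * sin(60 deg) = 1844 m/s

1844 m/s


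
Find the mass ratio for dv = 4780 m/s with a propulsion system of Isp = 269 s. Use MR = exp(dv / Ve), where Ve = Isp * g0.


Ve = 269 * 9.81 = 2638.89 m/s
MR = exp(4780 / 2638.89) = 6.119

6.119


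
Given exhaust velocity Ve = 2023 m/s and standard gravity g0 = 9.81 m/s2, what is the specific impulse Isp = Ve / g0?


Isp = Ve / g0 = 2023 / 9.81 = 206.2 s

206.2 s


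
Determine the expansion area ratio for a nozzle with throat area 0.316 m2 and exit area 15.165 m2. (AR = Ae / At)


AR = 15.165 / 0.316 = 48.0

48.0


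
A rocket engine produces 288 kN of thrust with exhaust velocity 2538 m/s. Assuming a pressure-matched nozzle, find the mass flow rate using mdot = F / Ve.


mdot = F / Ve = 288000 / 2538 = 113.5 kg/s

113.5 kg/s


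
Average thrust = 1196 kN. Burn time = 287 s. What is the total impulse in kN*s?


It = 1196 * 287 = 343252 kN*s

343252 kN*s


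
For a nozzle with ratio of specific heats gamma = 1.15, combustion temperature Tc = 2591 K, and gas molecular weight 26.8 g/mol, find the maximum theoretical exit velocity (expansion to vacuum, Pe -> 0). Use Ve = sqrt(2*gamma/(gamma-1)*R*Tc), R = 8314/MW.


R = 8314 / 26.8 = 310.22 J/(kg.K)
Ve = sqrt(2 * 1.15 / (1.15 - 1) * 310.22 * 2591) = 3511 m/s

3511 m/s


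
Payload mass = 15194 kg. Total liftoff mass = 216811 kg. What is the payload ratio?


PR = 15194 / 216811 = 0.0701

0.0701


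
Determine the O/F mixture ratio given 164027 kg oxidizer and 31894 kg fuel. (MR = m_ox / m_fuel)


MR = 164027 / 31894 = 5.14

5.14


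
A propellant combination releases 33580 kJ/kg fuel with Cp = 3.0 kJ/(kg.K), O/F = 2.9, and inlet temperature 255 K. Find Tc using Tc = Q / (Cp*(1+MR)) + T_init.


Tc = 33580 / (3.0 * (1 + 2.9)) + 255 = 3125 K

3125 K


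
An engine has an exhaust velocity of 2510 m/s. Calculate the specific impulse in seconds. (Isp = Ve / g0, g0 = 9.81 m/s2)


Isp = Ve / g0 = 2510 / 9.81 = 255.9 s

255.9 s


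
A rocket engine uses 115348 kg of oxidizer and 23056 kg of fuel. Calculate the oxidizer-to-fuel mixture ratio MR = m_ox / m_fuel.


MR = 115348 / 23056 = 5.0

5.0


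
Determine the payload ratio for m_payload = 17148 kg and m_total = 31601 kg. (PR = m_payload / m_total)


PR = 17148 / 31601 = 0.5426

0.5426


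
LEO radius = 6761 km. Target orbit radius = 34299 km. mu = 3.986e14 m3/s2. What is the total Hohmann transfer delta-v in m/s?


V1 = sqrt(mu/r1) = 7678.27 m/s
dV1 = V1*(sqrt(2*r2/(r1+r2)) - 1) = 2246.25 m/s
V2 = sqrt(mu/r2) = 3409.01 m/s
dV2 = V2*(1 - sqrt(2*r1/(r1+r2))) = 1452.69 m/s
Total dV = 3699 m/s

3699 m/s


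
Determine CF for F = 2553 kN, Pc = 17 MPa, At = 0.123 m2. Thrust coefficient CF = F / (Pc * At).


CF = 2553000 / (17e6 * 0.123) = 1.22

1.22


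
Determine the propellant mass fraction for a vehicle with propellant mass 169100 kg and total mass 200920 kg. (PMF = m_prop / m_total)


PMF = 169100 / 200920 = 0.842

0.842


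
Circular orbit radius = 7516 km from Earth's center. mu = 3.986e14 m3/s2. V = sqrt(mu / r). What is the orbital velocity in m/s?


V = sqrt(3.986e14 / 7516000) = 7282 m/s

7282 m/s


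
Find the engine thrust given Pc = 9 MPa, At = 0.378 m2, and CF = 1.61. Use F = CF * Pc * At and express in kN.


F = 1.61 * 9e6 * 0.378 = 5.4772e+06 N = 5477.2 kN

5477.2 kN


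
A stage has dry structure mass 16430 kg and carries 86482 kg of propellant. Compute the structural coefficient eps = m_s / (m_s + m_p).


eps = 16430 / (16430 + 86482) = 0.1597

0.1597


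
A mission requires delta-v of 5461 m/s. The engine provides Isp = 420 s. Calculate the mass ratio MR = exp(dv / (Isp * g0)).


Ve = 420 * 9.81 = 4120.2 m/s
MR = exp(5461 / 4120.2) = 3.764

3.764


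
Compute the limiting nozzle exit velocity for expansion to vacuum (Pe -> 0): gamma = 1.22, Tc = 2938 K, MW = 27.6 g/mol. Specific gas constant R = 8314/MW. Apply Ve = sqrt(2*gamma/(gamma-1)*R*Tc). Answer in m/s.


R = 8314 / 27.6 = 301.23 J/(kg.K)
Ve = sqrt(2 * 1.22 / (1.22 - 1) * 301.23 * 2938) = 3133 m/s

3133 m/s


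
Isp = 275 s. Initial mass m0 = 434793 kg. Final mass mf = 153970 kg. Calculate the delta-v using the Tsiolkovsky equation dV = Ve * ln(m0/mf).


Ve = 275 * 9.81 = 2697.75 m/s
dV = 2697.75 * ln(434793/153970) = 2801 m/s

2801 m/s


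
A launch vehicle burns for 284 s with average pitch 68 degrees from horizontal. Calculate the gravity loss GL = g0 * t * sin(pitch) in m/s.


GL = 9.81 * 284 * sin(68 deg) = 2583 m/s

2583 m/s


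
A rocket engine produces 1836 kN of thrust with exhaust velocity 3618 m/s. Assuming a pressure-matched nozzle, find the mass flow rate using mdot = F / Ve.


mdot = F / Ve = 1836000 / 3618 = 507.5 kg/s

507.5 kg/s


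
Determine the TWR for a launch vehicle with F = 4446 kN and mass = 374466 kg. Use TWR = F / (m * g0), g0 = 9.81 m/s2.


TWR = 4446000 / (374466 * 9.81) = 1.21

1.21


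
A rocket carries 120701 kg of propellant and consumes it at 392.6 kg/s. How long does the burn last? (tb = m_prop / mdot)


tb = 120701 / 392.6 = 307.4 s

307.4 s


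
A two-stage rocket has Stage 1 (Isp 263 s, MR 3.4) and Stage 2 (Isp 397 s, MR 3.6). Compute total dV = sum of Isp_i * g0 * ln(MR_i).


dV1 = 263 * 9.81 * ln(3.4) = 3157.4 m/s
dV2 = 397 * 9.81 * ln(3.6) = 4988.7 m/s
Total dV = 3157.4 + 4988.7 = 8146.1 m/s ~ 8146 m/s

8146 m/s


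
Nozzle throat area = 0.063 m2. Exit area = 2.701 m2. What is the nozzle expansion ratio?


AR = 2.701 / 0.063 = 42.9

42.9


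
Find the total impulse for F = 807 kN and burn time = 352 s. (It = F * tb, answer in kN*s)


It = 807 * 352 = 284064 kN*s

284064 kN*s


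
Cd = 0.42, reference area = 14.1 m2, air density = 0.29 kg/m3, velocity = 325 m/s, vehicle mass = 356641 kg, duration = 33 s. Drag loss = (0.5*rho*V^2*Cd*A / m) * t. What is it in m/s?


D = 0.5 * 0.29 * 325^2 * 0.42 * 14.1 = 90699.13 N
a = 90699.13 / 356641 = 0.2543 m/s2
dV = 0.2543 * 33 = 8.4 m/s

8.4 m/s


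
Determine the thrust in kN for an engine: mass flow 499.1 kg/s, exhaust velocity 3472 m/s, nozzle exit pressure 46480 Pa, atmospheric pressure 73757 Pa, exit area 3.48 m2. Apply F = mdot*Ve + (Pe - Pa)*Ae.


F = 499.1 * 3472 + (46480 - 73757) * 3.48 = 1.6380e+06 N = 1638.0 kN

1638.0 kN


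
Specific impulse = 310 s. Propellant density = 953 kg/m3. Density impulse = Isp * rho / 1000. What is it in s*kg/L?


rho*Isp = 310 * 953 / 1000 = 295 s*kg/L

295 s*kg/L


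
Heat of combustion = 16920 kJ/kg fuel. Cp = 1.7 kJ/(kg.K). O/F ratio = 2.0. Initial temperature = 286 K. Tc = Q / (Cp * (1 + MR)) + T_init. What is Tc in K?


Tc = 16920 / (1.7 * (1 + 2.0)) + 286 = 3604 K

3604 K


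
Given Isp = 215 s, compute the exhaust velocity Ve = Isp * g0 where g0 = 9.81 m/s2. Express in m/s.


Ve = Isp * g0 = 215 * 9.81 = 2109.2 m/s

2109.2 m/s


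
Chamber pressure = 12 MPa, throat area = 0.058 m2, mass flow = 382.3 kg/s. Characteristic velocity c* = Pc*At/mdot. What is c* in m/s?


c* = 12e6 * 0.058 / 382.3 = 1821 m/s

1821 m/s


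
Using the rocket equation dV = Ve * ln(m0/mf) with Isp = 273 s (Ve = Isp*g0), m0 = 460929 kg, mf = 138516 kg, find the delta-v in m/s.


Ve = 273 * 9.81 = 2678.13 m/s
dV = 2678.13 * ln(460929/138516) = 3220 m/s

3220 m/s


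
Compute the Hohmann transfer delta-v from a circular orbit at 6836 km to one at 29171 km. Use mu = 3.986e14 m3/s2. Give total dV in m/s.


V1 = sqrt(mu/r1) = 7636.03 m/s
dV1 = V1*(sqrt(2*r2/(r1+r2)) - 1) = 2083.94 m/s
V2 = sqrt(mu/r2) = 3696.52 m/s
dV2 = V2*(1 - sqrt(2*r1/(r1+r2))) = 1418.72 m/s
Total dV = 3503 m/s

3503 m/s


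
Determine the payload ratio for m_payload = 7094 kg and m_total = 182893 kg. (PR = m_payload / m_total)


PR = 7094 / 182893 = 0.0388

0.0388


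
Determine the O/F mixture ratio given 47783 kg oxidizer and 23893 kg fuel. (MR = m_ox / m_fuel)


MR = 47783 / 23893 = 2.0

2.0


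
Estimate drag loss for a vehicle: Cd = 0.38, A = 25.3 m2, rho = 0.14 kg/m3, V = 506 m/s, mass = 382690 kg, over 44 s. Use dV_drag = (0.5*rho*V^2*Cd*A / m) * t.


D = 0.5 * 0.14 * 506^2 * 0.38 * 25.3 = 172307.11 N
a = 172307.11 / 382690 = 0.4503 m/s2
dV = 0.4503 * 44 = 19.8 m/s

19.8 m/s


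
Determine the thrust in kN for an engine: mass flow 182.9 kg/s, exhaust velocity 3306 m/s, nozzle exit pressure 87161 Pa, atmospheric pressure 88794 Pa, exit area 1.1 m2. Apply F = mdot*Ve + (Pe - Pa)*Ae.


F = 182.9 * 3306 + (87161 - 88794) * 1.1 = 602871.0 N = 602.9 kN

602.9 kN


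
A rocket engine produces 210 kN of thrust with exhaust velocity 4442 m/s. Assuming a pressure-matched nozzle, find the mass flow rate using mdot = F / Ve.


mdot = F / Ve = 210000 / 4442 = 47.3 kg/s

47.3 kg/s


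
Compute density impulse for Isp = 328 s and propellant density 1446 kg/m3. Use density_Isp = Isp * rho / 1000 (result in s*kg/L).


rho*Isp = 328 * 1446 / 1000 = 474 s*kg/L

474 s*kg/L


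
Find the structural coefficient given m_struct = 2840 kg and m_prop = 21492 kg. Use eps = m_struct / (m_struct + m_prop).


eps = 2840 / (2840 + 21492) = 0.1167

0.1167


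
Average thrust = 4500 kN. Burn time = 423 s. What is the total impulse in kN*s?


It = 4500 * 423 = 1903500 kN*s

1903500 kN*s


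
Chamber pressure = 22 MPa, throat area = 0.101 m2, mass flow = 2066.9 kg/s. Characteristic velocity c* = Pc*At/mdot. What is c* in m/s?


c* = 22e6 * 0.101 / 2066.9 = 1075 m/s

1075 m/s


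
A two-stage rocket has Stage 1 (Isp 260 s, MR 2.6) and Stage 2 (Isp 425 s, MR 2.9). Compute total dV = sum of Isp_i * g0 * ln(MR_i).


dV1 = 260 * 9.81 * ln(2.6) = 2437.1 m/s
dV2 = 425 * 9.81 * ln(2.9) = 4439.0 m/s
Total dV = 2437.1 + 4439.0 = 6876.1 m/s ~ 6876 m/s

6876 m/s


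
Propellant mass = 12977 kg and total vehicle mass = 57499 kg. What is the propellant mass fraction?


PMF = 12977 / 57499 = 0.226

0.226


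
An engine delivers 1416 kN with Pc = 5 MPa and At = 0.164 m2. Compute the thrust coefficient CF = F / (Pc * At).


CF = 1416000 / (5e6 * 0.164) = 1.73

1.73


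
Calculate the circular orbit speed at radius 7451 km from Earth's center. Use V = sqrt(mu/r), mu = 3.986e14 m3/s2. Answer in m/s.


V = sqrt(3.986e14 / 7451000) = 7314 m/s

7314 m/s


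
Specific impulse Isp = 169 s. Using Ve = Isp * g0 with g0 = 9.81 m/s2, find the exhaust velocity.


Ve = Isp * g0 = 169 * 9.81 = 1657.9 m/s

1657.9 m/s


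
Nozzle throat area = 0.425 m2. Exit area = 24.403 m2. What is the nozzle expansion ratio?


AR = 24.403 / 0.425 = 57.4

57.4


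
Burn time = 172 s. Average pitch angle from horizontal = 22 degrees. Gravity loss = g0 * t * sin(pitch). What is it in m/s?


GL = 9.81 * 172 * sin(22 deg) = 632 m/s

632 m/s


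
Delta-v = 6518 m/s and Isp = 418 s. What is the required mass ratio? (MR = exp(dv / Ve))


Ve = 418 * 9.81 = 4100.58 m/s
MR = exp(6518 / 4100.58) = 4.901

4.901


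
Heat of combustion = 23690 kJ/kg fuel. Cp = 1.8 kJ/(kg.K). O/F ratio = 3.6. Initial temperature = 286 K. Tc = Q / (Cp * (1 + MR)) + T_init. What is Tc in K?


Tc = 23690 / (1.8 * (1 + 3.6)) + 286 = 3147 K

3147 K


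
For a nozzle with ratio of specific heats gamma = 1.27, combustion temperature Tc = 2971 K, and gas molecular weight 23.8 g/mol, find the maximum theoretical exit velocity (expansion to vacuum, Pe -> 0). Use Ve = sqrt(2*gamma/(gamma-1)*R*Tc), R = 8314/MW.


R = 8314 / 23.8 = 349.33 J/(kg.K)
Ve = sqrt(2 * 1.27 / (1.27 - 1) * 349.33 * 2971) = 3125 m/s

3125 m/s


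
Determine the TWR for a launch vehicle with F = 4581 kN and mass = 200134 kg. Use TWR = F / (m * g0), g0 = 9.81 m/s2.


TWR = 4581000 / (200134 * 9.81) = 2.33

2.33


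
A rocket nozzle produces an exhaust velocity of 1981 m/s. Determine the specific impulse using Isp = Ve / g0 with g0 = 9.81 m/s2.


Isp = Ve / g0 = 1981 / 9.81 = 201.9 s

201.9 s


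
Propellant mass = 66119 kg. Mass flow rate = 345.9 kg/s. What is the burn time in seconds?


tb = 66119 / 345.9 = 191.2 s

191.2 s


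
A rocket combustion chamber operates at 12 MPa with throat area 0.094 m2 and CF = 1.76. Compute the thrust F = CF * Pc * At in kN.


F = 1.76 * 12e6 * 0.094 = 1.9853e+06 N = 1985.3 kN

1985.3 kN


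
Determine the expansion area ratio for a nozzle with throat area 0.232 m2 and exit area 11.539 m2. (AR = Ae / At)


AR = 11.539 / 0.232 = 49.7

49.7


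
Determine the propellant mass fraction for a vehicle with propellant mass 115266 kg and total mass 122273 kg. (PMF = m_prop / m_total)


PMF = 115266 / 122273 = 0.943

0.943


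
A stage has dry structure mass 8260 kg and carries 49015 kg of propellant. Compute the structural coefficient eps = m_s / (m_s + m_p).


eps = 8260 / (8260 + 49015) = 0.1442

0.1442


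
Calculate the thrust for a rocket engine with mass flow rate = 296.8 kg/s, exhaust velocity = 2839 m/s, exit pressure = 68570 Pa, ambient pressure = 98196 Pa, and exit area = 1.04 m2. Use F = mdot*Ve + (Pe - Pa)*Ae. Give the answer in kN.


F = 296.8 * 2839 + (68570 - 98196) * 1.04 = 811804.0 N = 811.8 kN

811.8 kN


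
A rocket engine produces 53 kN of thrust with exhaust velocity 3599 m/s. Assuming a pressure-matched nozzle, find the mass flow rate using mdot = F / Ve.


mdot = F / Ve = 53000 / 3599 = 14.7 kg/s

14.7 kg/s


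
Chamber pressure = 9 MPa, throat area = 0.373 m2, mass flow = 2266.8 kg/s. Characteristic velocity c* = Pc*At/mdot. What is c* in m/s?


c* = 9e6 * 0.373 / 2266.8 = 1481 m/s

1481 m/s


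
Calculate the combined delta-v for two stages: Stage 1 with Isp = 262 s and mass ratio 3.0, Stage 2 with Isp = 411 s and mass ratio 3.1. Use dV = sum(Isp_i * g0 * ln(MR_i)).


dV1 = 262 * 9.81 * ln(3.0) = 2823.7 m/s
dV2 = 411 * 9.81 * ln(3.1) = 4561.7 m/s
Total dV = 2823.7 + 4561.7 = 7385.4 m/s ~ 7385 m/s

7385 m/s


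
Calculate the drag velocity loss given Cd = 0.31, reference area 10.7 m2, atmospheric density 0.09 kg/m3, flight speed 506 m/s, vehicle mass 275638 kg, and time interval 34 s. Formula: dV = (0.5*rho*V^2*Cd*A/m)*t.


D = 0.5 * 0.09 * 506^2 * 0.31 * 10.7 = 38217.21 N
a = 38217.21 / 275638 = 0.1387 m/s2
dV = 0.1387 * 34 = 4.7 m/s

4.7 m/s


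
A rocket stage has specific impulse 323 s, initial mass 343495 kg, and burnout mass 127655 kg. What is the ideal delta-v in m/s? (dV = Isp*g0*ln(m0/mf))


Ve = 323 * 9.81 = 3168.63 m/s
dV = 3168.63 * ln(343495/127655) = 3136 m/s

3136 m/s


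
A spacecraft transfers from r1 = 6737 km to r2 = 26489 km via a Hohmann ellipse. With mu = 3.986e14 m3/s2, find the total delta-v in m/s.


V1 = sqrt(mu/r1) = 7691.93 m/s
dV1 = V1*(sqrt(2*r2/(r1+r2)) - 1) = 2020.86 m/s
V2 = sqrt(mu/r2) = 3879.14 m/s
dV2 = V2*(1 - sqrt(2*r1/(r1+r2))) = 1408.87 m/s
Total dV = 3430 m/s

3430 m/s


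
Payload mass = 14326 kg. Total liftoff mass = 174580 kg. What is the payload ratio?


PR = 14326 / 174580 = 0.0821

0.0821


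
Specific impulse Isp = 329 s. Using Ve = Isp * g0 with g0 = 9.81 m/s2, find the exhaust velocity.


Ve = Isp * g0 = 329 * 9.81 = 3227.5 m/s

3227.5 m/s


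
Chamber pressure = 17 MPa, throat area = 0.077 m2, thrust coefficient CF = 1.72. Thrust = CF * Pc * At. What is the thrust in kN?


F = 1.72 * 17e6 * 0.077 = 2.2515e+06 N = 2251.5 kN

2251.5 kN


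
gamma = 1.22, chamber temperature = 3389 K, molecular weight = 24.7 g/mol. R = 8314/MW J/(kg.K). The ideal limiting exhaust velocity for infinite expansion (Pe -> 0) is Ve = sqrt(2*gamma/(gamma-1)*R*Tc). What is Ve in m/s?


R = 8314 / 24.7 = 336.6 J/(kg.K)
Ve = sqrt(2 * 1.22 / (1.22 - 1) * 336.6 * 3389) = 3557 m/s

3557 m/s


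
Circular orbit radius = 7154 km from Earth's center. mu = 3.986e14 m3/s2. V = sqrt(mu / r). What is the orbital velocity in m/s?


V = sqrt(3.986e14 / 7154000) = 7464 m/s

7464 m/s


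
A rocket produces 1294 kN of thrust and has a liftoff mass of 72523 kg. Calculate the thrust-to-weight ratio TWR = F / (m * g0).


TWR = 1294000 / (72523 * 9.81) = 1.82

1.82


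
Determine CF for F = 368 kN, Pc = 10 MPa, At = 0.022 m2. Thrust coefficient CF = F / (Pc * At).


CF = 368000 / (10e6 * 0.022) = 1.67

1.67


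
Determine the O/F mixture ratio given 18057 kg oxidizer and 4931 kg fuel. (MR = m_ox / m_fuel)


MR = 18057 / 4931 = 3.66

3.66


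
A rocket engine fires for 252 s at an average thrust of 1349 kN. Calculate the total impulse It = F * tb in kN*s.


It = 1349 * 252 = 339948 kN*s

339948 kN*s


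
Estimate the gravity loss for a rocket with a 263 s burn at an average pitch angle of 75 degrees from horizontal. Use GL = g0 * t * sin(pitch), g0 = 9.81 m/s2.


GL = 9.81 * 263 * sin(75 deg) = 2492 m/s

2492 m/s


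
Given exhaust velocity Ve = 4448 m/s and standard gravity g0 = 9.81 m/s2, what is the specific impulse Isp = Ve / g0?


Isp = Ve / g0 = 4448 / 9.81 = 453.4 s

453.4 s


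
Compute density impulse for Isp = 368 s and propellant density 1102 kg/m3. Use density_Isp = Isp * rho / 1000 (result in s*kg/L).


rho*Isp = 368 * 1102 / 1000 = 406 s*kg/L

406 s*kg/L


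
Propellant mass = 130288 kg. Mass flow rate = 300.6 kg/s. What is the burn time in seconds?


tb = 130288 / 300.6 = 433.4 s

433.4 s


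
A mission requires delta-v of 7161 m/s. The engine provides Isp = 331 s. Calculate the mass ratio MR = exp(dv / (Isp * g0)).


Ve = 331 * 9.81 = 3247.11 m/s
MR = exp(7161 / 3247.11) = 9.073

9.073


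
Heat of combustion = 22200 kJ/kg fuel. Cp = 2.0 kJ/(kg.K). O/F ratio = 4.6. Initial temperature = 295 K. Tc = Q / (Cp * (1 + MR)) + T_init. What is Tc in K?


Tc = 22200 / (2.0 * (1 + 4.6)) + 295 = 2277 K

2277 K


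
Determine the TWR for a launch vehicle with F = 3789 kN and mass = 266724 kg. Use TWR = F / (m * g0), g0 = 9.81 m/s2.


TWR = 3789000 / (266724 * 9.81) = 1.45

1.45


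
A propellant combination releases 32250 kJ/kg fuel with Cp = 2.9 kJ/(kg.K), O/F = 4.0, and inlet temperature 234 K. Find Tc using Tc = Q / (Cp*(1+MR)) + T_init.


Tc = 32250 / (2.9 * (1 + 4.0)) + 234 = 2458 K

2458 K


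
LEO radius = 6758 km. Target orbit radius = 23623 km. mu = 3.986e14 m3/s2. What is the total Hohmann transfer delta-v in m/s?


V1 = sqrt(mu/r1) = 7679.97 m/s
dV1 = V1*(sqrt(2*r2/(r1+r2)) - 1) = 1897.28 m/s
V2 = sqrt(mu/r2) = 4107.72 m/s
dV2 = V2*(1 - sqrt(2*r1/(r1+r2))) = 1367.89 m/s
Total dV = 3265 m/s

3265 m/s


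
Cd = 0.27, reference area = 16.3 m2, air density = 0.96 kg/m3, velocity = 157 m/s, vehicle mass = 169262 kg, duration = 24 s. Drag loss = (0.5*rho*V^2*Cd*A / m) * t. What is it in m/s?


D = 0.5 * 0.96 * 157^2 * 0.27 * 16.3 = 52070.52 N
a = 52070.52 / 169262 = 0.3076 m/s2
dV = 0.3076 * 24 = 7.4 m/s

7.4 m/s


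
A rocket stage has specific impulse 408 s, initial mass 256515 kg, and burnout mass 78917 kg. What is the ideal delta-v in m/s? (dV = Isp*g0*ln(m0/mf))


Ve = 408 * 9.81 = 4002.48 m/s
dV = 4002.48 * ln(256515/78917) = 4718 m/s

4718 m/s


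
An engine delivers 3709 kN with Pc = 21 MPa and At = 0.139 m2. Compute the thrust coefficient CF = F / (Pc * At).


CF = 3709000 / (21e6 * 0.139) = 1.27

1.27


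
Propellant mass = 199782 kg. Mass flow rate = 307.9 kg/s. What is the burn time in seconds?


tb = 199782 / 307.9 = 648.9 s

648.9 s


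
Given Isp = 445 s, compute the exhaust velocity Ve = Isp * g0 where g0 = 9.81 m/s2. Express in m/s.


Ve = Isp * g0 = 445 * 9.81 = 4365.4 m/s

4365.4 m/s


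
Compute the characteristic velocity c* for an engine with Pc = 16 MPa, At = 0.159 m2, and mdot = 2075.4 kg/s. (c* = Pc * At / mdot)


c* = 16e6 * 0.159 / 2075.4 = 1226 m/s

1226 m/s


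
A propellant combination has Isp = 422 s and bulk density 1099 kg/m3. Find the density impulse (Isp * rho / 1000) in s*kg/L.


rho*Isp = 422 * 1099 / 1000 = 464 s*kg/L

464 s*kg/L


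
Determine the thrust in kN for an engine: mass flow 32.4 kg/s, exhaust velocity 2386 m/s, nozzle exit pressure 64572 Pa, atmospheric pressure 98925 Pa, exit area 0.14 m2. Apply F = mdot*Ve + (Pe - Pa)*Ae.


F = 32.4 * 2386 + (64572 - 98925) * 0.14 = 72497.0 N = 72.5 kN

72.5 kN


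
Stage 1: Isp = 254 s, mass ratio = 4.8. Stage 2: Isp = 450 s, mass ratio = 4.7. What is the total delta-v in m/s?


dV1 = 254 * 9.81 * ln(4.8) = 3908.6 m/s
dV2 = 450 * 9.81 * ln(4.7) = 6831.7 m/s
Total dV = 3908.6 + 6831.7 = 10740.3 m/s ~ 10740 m/s

10740 m/s


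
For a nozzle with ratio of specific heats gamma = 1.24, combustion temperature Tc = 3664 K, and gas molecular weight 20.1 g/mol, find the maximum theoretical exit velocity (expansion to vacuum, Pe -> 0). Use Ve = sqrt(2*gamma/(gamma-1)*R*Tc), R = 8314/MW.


R = 8314 / 20.1 = 413.63 J/(kg.K)
Ve = sqrt(2 * 1.24 / (1.24 - 1) * 413.63 * 3664) = 3957 m/s

3957 m/s


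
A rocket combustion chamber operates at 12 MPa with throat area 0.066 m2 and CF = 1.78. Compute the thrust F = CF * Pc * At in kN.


F = 1.78 * 12e6 * 0.066 = 1.4098e+06 N = 1409.8 kN

1409.8 kN


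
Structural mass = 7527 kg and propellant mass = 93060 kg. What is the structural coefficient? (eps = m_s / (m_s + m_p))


eps = 7527 / (7527 + 93060) = 0.0748

0.0748


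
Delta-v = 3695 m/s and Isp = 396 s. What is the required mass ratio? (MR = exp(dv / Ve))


Ve = 396 * 9.81 = 3884.76 m/s
MR = exp(3695 / 3884.76) = 2.589

2.589


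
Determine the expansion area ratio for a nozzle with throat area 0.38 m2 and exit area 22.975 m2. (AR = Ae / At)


AR = 22.975 / 0.38 = 60.5

60.5


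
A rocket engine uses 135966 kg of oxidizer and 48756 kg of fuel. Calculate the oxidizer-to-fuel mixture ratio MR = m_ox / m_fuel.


MR = 135966 / 48756 = 2.79

2.79


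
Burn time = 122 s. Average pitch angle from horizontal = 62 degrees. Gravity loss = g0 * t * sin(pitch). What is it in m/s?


GL = 9.81 * 122 * sin(62 deg) = 1057 m/s

1057 m/s


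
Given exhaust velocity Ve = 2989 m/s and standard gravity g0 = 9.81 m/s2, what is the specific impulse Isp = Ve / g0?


Isp = Ve / g0 = 2989 / 9.81 = 304.7 s

304.7 s


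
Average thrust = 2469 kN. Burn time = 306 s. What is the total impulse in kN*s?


It = 2469 * 306 = 755514 kN*s

755514 kN*s


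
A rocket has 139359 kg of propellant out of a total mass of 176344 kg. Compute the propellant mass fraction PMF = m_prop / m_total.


PMF = 139359 / 176344 = 0.79

0.79


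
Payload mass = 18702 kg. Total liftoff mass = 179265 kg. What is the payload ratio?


PR = 18702 / 179265 = 0.1043

0.1043


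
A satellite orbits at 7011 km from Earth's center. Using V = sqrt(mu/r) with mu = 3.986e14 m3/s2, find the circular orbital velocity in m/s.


V = sqrt(3.986e14 / 7011000) = 7540 m/s

7540 m/s


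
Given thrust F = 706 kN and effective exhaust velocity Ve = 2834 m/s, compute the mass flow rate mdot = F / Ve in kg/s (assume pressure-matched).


mdot = F / Ve = 706000 / 2834 = 249.1 kg/s

249.1 kg/s


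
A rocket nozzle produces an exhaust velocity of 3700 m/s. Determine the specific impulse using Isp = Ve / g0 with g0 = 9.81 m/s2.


Isp = Ve / g0 = 3700 / 9.81 = 377.2 s

377.2 s


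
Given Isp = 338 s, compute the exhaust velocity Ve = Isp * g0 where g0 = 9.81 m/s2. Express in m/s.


Ve = Isp * g0 = 338 * 9.81 = 3315.8 m/s

3315.8 m/s


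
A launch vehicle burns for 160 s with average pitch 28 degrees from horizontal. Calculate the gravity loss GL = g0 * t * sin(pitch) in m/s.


GL = 9.81 * 160 * sin(28 deg) = 737 m/s

737 m/s


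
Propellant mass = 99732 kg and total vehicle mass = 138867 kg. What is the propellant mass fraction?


PMF = 99732 / 138867 = 0.718

0.718


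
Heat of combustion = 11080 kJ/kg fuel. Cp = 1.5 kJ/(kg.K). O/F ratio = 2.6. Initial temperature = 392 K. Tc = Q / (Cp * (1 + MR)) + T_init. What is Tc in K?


Tc = 11080 / (1.5 * (1 + 2.6)) + 392 = 2444 K

2444 K


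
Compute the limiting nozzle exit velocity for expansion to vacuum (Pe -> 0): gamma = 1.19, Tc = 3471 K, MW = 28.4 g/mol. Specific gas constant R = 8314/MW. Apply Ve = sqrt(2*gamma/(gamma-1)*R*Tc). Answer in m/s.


R = 8314 / 28.4 = 292.75 J/(kg.K)
Ve = sqrt(2 * 1.19 / (1.19 - 1) * 292.75 * 3471) = 3568 m/s

3568 m/s


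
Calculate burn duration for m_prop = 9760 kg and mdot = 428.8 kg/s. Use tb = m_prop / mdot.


tb = 9760 / 428.8 = 22.8 s

22.8 s


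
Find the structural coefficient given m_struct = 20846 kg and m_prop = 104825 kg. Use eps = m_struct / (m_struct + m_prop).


eps = 20846 / (20846 + 104825) = 0.1659

0.1659


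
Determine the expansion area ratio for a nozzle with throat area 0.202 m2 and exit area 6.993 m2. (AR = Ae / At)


AR = 6.993 / 0.202 = 34.6

34.6


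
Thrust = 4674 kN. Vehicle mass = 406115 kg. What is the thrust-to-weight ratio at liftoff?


TWR = 4674000 / (406115 * 9.81) = 1.17

1.17


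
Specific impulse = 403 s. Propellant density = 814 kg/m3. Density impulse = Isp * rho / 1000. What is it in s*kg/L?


rho*Isp = 403 * 814 / 1000 = 328 s*kg/L

328 s*kg/L


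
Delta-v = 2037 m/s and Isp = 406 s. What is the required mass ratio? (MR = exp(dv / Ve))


Ve = 406 * 9.81 = 3982.86 m/s
MR = exp(2037 / 3982.86) = 1.668

1.668


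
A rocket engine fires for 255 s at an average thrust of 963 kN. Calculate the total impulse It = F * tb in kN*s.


It = 963 * 255 = 245565 kN*s

245565 kN*s


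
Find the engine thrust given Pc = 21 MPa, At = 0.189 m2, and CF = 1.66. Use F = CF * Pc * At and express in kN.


F = 1.66 * 21e6 * 0.189 = 6.5885e+06 N = 6588.5 kN

6588.5 kN


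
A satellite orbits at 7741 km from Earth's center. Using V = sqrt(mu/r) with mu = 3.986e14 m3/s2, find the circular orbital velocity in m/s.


V = sqrt(3.986e14 / 7741000) = 7176 m/s

7176 m/s


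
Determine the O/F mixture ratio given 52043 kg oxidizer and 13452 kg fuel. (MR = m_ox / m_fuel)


MR = 52043 / 13452 = 3.87

3.87


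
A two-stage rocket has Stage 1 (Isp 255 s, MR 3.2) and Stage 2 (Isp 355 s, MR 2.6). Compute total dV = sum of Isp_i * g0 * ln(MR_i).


dV1 = 255 * 9.81 * ln(3.2) = 2909.7 m/s
dV2 = 355 * 9.81 * ln(2.6) = 3327.6 m/s
Total dV = 2909.7 + 3327.6 = 6237.3 m/s ~ 6237 m/s

6237 m/s


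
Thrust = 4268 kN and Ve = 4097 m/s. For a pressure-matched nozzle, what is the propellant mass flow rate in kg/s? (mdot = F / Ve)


mdot = F / Ve = 4268000 / 4097 = 1041.7 kg/s

1041.7 kg/s


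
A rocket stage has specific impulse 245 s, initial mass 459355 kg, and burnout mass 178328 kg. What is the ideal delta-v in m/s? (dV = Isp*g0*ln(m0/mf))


Ve = 245 * 9.81 = 2403.45 m/s
dV = 2403.45 * ln(459355/178328) = 2274 m/s

2274 m/s


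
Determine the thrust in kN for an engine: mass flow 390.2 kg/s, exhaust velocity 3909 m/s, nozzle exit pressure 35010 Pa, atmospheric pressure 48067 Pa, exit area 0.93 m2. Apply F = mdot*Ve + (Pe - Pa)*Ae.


F = 390.2 * 3909 + (35010 - 48067) * 0.93 = 1.5131e+06 N = 1513.1 kN

1513.1 kN


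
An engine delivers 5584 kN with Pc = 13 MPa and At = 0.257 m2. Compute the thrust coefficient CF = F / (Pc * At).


CF = 5584000 / (13e6 * 0.257) = 1.67

1.67


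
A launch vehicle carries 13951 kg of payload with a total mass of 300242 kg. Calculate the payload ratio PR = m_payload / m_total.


PR = 13951 / 300242 = 0.0465

0.0465


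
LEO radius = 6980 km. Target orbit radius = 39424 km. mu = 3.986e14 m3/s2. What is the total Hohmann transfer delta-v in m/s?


V1 = sqrt(mu/r1) = 7556.85 m/s
dV1 = V1*(sqrt(2*r2/(r1+r2)) - 1) = 2293.65 m/s
V2 = sqrt(mu/r2) = 3179.72 m/s
dV2 = V2*(1 - sqrt(2*r1/(r1+r2))) = 1435.69 m/s
Total dV = 3729 m/s

3729 m/s


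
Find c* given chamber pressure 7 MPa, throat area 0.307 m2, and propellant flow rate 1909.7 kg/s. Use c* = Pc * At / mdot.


c* = 7e6 * 0.307 / 1909.7 = 1125 m/s

1125 m/s


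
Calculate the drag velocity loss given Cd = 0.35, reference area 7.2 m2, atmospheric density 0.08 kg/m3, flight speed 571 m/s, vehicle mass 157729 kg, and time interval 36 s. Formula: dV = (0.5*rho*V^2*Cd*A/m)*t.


D = 0.5 * 0.08 * 571^2 * 0.35 * 7.2 = 32864.93 N
a = 32864.93 / 157729 = 0.2084 m/s2
dV = 0.2084 * 36 = 7.5 m/s

7.5 m/s


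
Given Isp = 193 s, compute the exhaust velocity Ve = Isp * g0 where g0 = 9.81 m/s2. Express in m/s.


Ve = Isp * g0 = 193 * 9.81 = 1893.3 m/s

1893.3 m/s


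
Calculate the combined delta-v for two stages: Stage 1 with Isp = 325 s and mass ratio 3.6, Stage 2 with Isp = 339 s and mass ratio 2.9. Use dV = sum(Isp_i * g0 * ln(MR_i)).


dV1 = 325 * 9.81 * ln(3.6) = 4083.9 m/s
dV2 = 339 * 9.81 * ln(2.9) = 3540.8 m/s
Total dV = 4083.9 + 3540.8 = 7624.7 m/s ~ 7625 m/s

7625 m/s


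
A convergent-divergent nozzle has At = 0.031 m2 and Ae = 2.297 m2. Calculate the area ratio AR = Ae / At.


AR = 2.297 / 0.031 = 74.1

74.1


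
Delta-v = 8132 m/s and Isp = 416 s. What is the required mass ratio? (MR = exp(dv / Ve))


Ve = 416 * 9.81 = 4080.96 m/s
MR = exp(8132 / 4080.96) = 7.335

7.335


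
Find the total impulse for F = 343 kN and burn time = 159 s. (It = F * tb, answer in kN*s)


It = 343 * 159 = 54537 kN*s

54537 kN*s


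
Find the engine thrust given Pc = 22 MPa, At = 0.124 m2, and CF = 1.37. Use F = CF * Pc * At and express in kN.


F = 1.37 * 22e6 * 0.124 = 3.7374e+06 N = 3737.4 kN

3737.4 kN


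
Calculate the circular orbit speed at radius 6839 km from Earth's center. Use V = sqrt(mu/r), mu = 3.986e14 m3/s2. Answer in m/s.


V = sqrt(3.986e14 / 6839000) = 7634 m/s

7634 m/s


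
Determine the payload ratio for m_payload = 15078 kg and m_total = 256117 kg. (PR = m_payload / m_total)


PR = 15078 / 256117 = 0.0589

0.0589


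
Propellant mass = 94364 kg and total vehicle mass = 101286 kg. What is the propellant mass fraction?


PMF = 94364 / 101286 = 0.932

0.932


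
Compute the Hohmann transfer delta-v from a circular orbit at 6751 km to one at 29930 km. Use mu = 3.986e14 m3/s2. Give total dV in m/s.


V1 = sqrt(mu/r1) = 7683.95 m/s
dV1 = V1*(sqrt(2*r2/(r1+r2)) - 1) = 2132.0 m/s
V2 = sqrt(mu/r2) = 3649.35 m/s
dV2 = V2*(1 - sqrt(2*r1/(r1+r2))) = 1435.27 m/s
Total dV = 3567 m/s

3567 m/s


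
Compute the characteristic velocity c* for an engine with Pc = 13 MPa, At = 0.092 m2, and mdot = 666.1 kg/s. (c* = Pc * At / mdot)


c* = 13e6 * 0.092 / 666.1 = 1796 m/s

1796 m/s


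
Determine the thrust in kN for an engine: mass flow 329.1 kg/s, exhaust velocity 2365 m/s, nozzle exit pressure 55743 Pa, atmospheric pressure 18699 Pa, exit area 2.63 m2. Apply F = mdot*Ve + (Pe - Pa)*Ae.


F = 329.1 * 2365 + (55743 - 18699) * 2.63 = 875747.0 N = 875.7 kN

875.7 kN


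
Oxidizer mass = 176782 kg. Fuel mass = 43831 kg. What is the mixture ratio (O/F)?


MR = 176782 / 43831 = 4.03

4.03


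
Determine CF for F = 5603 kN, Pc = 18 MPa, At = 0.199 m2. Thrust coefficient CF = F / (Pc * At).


CF = 5603000 / (18e6 * 0.199) = 1.56

1.56


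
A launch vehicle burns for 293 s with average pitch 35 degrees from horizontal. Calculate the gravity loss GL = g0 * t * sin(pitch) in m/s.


GL = 9.81 * 293 * sin(35 deg) = 1649 m/s

1649 m/s


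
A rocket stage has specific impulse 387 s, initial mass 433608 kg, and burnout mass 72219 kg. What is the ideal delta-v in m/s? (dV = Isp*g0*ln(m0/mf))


Ve = 387 * 9.81 = 3796.47 m/s
dV = 3796.47 * ln(433608/72219) = 6805 m/s

6805 m/s


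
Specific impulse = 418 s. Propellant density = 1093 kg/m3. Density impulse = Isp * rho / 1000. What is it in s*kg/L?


rho*Isp = 418 * 1093 / 1000 = 457 s*kg/L

457 s*kg/L


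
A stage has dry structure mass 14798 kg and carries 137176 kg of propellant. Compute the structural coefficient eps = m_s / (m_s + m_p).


eps = 14798 / (14798 + 137176) = 0.0974

0.0974


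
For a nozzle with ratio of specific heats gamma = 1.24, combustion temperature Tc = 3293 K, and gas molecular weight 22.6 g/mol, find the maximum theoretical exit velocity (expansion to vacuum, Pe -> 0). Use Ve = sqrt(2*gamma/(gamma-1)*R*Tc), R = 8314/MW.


R = 8314 / 22.6 = 367.88 J/(kg.K)
Ve = sqrt(2 * 1.24 / (1.24 - 1) * 367.88 * 3293) = 3538 m/s

3538 m/s


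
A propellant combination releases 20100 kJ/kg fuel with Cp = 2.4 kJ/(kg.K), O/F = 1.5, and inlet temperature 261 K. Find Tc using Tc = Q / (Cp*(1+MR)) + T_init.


Tc = 20100 / (2.4 * (1 + 1.5)) + 261 = 3611 K

3611 K


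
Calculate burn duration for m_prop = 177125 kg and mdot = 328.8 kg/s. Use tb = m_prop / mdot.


tb = 177125 / 328.8 = 538.7 s

538.7 s


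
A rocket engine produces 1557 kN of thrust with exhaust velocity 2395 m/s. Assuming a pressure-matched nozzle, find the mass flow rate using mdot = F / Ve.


mdot = F / Ve = 1557000 / 2395 = 650.1 kg/s

650.1 kg/s


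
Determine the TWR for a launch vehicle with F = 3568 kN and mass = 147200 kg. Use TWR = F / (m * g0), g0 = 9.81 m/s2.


TWR = 3568000 / (147200 * 9.81) = 2.47

2.47


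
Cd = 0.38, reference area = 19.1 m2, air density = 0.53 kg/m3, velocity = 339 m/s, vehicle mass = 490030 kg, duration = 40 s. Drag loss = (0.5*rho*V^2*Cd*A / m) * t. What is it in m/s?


D = 0.5 * 0.53 * 339^2 * 0.38 * 19.1 = 221035.6 N
a = 221035.6 / 490030 = 0.4511 m/s2
dV = 0.4511 * 40 = 18.0 m/s

18.0 m/s


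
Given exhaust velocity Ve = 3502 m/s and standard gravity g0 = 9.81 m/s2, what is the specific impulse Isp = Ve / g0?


Isp = Ve / g0 = 3502 / 9.81 = 357.0 s

357.0 s


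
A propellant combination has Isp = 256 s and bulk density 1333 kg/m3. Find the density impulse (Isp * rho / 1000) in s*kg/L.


rho*Isp = 256 * 1333 / 1000 = 341 s*kg/L

341 s*kg/L


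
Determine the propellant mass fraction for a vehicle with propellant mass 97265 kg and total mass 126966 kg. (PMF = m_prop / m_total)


PMF = 97265 / 126966 = 0.766

0.766


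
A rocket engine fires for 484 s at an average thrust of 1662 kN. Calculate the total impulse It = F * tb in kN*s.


It = 1662 * 484 = 804408 kN*s

804408 kN*s


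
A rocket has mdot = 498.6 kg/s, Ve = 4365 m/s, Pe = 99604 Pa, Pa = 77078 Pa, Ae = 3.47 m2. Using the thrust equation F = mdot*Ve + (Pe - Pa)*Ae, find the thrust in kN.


F = 498.6 * 4365 + (99604 - 77078) * 3.47 = 2.2546e+06 N = 2254.6 kN

2254.6 kN


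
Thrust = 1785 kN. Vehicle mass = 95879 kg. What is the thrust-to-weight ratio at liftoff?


TWR = 1785000 / (95879 * 9.81) = 1.9

1.9


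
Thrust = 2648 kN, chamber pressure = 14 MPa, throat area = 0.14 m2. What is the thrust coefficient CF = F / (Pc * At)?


CF = 2648000 / (14e6 * 0.14) = 1.35

1.35


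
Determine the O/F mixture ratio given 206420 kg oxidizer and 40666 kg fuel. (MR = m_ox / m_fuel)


MR = 206420 / 40666 = 5.08

5.08


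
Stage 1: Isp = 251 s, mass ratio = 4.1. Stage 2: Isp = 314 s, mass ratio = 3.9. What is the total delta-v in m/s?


dV1 = 251 * 9.81 * ln(4.1) = 3474.3 m/s
dV2 = 314 * 9.81 * ln(3.9) = 4192.3 m/s
Total dV = 3474.3 + 4192.3 = 7666.6 m/s ~ 7667 m/s

7667 m/s


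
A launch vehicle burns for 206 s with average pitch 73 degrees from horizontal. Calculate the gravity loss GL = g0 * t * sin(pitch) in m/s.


GL = 9.81 * 206 * sin(73 deg) = 1933 m/s

1933 m/s


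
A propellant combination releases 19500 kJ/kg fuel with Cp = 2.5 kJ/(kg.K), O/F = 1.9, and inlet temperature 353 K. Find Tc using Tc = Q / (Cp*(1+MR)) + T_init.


Tc = 19500 / (2.5 * (1 + 1.9)) + 353 = 3043 K

3043 K


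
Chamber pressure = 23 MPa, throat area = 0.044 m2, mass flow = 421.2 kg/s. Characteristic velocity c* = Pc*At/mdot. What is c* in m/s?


c* = 23e6 * 0.044 / 421.2 = 2403 m/s

2403 m/s


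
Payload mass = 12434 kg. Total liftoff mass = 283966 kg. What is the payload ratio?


PR = 12434 / 283966 = 0.0438

0.0438


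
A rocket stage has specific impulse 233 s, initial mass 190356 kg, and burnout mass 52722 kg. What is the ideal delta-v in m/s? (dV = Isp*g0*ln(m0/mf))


Ve = 233 * 9.81 = 2285.73 m/s
dV = 2285.73 * ln(190356/52722) = 2935 m/s

2935 m/s


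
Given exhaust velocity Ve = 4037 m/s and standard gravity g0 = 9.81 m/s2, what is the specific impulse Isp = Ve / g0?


Isp = Ve / g0 = 4037 / 9.81 = 411.5 s

411.5 s


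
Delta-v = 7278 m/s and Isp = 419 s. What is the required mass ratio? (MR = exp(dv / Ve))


Ve = 419 * 9.81 = 4110.39 m/s
MR = exp(7278 / 4110.39) = 5.875

5.875


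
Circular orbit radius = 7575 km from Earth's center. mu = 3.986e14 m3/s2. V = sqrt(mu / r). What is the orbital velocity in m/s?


V = sqrt(3.986e14 / 7575000) = 7254 m/s

7254 m/s
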